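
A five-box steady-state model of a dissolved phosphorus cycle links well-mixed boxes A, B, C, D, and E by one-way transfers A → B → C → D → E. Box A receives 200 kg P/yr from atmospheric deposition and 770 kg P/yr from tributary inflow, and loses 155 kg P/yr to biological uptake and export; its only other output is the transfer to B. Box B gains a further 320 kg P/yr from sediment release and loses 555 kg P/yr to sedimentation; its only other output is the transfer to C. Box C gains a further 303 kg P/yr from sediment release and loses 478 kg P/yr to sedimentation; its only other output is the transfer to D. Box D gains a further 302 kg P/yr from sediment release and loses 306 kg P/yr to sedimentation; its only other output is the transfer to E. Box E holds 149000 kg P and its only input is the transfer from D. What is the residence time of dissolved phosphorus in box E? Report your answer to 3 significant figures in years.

372 yr

Box A: F(A→B) = (200 + 770) − 155 = 815.00 kg P/yr.
Box B: F(B→C) = (815.00 + 320) − 555 = 580.00 kg P/yr.
Box C: F(C→D) = (580.00 + 303) − 478 = 405.00 kg P/yr.
Box D: F(D→E) = (405.00 + 302) − 306 = 401.00 kg P/yr.
Box E throughput = its input = 401.00 kg P/yr; τ = 149000 / 401.00 = 371.6 yr.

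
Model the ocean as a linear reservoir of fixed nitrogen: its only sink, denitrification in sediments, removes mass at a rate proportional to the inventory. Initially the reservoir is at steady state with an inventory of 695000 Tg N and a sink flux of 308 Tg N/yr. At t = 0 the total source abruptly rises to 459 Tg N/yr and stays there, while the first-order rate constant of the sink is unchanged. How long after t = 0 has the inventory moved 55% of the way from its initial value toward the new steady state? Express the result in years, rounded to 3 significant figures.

1800 yr

τ = M₀/F₀ = 695000/308 = 2256 yr.
The remaining gap fraction is e^(−t/τ); 55% covered ⇒ e^(−t/τ) = 0.450.
t = −τ ln(0.450) = 2256 × 0.7985 = 1802 yr.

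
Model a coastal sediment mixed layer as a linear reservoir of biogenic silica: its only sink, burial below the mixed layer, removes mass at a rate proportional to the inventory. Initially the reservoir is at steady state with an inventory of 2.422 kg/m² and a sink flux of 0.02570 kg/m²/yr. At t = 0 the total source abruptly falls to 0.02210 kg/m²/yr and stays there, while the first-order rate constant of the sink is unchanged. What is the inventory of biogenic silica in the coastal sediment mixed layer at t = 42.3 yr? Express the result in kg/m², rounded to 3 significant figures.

The sink rate constant is k = F₀/M₀ = 0.02570/2.422 = 0.01061 yr⁻¹.
Solving dM/dt = F₁ − kM with M(0) = M₀ gives M(t) = F₁/k + (M₀ − F₁/k)·e^(−kt).
F₁/k = 0.02210/0.01061 = 2.0827 kg/m²; kt = 0.01061 × 42.3 = 0.4488, e^(−kt) = 0.6384.
M(42.3) = 2.0827 + (2.422 − 2.0827) × 0.6384 = 2.0827 + 0.2166 = 2.2993 kg/m².

2.30 kg/m²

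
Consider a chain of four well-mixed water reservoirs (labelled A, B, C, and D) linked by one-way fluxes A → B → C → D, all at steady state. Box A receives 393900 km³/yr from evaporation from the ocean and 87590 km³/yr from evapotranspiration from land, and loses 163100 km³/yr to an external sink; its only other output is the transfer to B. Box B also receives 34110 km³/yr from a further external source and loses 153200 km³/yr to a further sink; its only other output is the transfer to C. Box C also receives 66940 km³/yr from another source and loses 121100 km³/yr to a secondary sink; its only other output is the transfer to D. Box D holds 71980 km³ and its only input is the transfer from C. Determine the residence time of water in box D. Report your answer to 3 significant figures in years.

Box A: F(A→B) = (393900 + 87590) − 163100 = 318390 km³/yr.
Box B: F(B→C) = (318390 + 34110) − 153200 = 199300 km³/yr.
Box C: F(C→D) = (199300 + 66940) − 121100 = 145140 km³/yr.
Box D throughput = its input = 145140 km³/yr; τ = 71980 / 145140 = 0.4959 yr.

0.496 yr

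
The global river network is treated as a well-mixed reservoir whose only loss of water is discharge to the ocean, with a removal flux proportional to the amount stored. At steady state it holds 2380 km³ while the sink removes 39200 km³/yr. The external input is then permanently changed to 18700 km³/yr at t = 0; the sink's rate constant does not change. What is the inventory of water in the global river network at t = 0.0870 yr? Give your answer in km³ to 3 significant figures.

Residence time τ = M₀/F₀ = 0.06071 yr. The eventual steady state is M_∞ = M₀·(F₁/F₀) = 2380 × 18700/39200 = 1135.4 km³.
The anomaly ΔM(t) = M(t) − M_∞ decays as ΔM₀·e^(−t/τ) with ΔM₀ = 2380 − 1135.4 = 1245 km³.
At t = 0.0870 yr, e^(−t/τ) = e^(−1.433) = 0.2386, so ΔM = 297.0 km³ and M = 1135.4 + 297.0 = 1432.3 km³.

1430 km³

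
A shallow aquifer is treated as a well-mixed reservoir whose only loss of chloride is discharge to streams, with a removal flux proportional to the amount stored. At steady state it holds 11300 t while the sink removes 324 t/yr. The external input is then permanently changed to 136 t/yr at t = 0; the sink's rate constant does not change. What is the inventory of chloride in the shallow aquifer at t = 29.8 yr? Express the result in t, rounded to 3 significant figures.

7530 t

Residence time τ = M₀/F₀ = 34.88 yr. The eventual steady state is M_∞ = M₀·(F₁/F₀) = 11300 × 136/324 = 4743.2 t.
The anomaly ΔM(t) = M(t) − M_∞ decays as ΔM₀·e^(−t/τ) with ΔM₀ = 11300 − 4743.2 = 6557 t.
At t = 29.8 yr, e^(−t/τ) = e^(−0.8544) = 0.4255, so ΔM = 2790 t and M = 4743.2 + 2790 = 7533.3 t.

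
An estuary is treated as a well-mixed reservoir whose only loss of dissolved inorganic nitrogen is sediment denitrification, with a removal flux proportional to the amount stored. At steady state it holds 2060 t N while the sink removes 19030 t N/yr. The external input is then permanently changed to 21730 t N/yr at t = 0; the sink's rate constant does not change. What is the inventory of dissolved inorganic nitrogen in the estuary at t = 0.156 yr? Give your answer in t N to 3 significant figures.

2280 t N

Residence time τ = M₀/F₀ = 0.1083 yr. The eventual steady state is M_∞ = M₀·(F₁/F₀) = 2060 × 21730/19030 = 2352.3 t N.
The anomaly ΔM(t) = M(t) − M_∞ decays as ΔM₀·e^(−t/τ) with ΔM₀ = 2060 − 2352.3 = −292.3 t N.
At t = 0.156 yr, e^(−t/τ) = e^(−1.441) = 0.2367, so ΔM = −69.17 t N and M = 2352.3 − 69.17 = 2283.1 t N.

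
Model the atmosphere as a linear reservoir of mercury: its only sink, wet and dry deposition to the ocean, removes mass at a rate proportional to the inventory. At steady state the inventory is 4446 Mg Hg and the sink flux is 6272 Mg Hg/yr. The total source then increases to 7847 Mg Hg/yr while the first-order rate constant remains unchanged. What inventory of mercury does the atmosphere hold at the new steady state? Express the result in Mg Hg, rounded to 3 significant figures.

5560 Mg Hg

Rate constant k = F/M = 6272 / 4446 = 1.411 yr⁻¹.
At the new steady state, source = k·M_new ⇒ M_new = 7847 / 1.411 = 5562 Mg Hg.
(Equivalently M_new = M × F_new/F_old = 4446 × 7847/6272.)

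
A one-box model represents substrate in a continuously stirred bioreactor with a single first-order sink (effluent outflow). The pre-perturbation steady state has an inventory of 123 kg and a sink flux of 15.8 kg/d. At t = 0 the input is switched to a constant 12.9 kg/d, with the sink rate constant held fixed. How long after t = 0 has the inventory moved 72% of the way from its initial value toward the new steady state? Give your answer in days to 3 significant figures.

τ = M₀/F₀ = 123/15.8 = 7.785 d.
The remaining gap fraction is e^(−t/τ); 72% covered ⇒ e^(−t/τ) = 0.280.
t = −τ ln(0.280) = 7.785 × 1.273 = 9.910 d.

9.91 d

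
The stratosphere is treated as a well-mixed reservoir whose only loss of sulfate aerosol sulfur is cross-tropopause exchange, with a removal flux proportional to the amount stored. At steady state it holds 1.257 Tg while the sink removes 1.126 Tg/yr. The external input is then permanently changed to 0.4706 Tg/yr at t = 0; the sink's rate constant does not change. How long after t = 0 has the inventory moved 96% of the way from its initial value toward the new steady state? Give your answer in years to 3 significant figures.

3.59 yr

τ = M₀/F₀ = 1.257/1.126 = 1.116 yr.
The remaining gap fraction is e^(−t/τ); 96% covered ⇒ e^(−t/τ) = 0.0400.
t = −τ ln(0.0400) = 1.116 × 3.219 = 3.593 yr.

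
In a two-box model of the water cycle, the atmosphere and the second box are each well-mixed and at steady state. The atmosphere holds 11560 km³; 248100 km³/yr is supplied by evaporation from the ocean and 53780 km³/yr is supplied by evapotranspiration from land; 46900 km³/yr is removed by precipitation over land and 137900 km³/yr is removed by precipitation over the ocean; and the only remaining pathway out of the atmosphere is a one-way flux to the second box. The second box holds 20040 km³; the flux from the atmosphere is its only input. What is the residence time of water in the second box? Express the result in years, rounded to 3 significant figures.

Balance the atmosphere: ΣF_in = 248100 + 53780 = 301880 km³/yr.
Flux to the second box = ΣF_in − (46900 + 137900) = 117080 km³/yr.
At steady state the output of the second box equals its input, 117080 km³/yr.
τ = M / F = 20040 / 117080 = 0.1712 yr.

0.171 yr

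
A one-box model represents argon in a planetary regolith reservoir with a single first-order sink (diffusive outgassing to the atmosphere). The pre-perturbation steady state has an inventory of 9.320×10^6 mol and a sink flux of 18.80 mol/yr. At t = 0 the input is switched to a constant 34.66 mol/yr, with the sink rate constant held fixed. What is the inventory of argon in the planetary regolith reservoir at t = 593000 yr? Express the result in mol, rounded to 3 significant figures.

The sink rate constant is k = F₀/M₀ = 18.80/9.320×10^6 = 2.017×10^-6 yr⁻¹.
Solving dM/dt = F₁ − kM with M(0) = M₀ gives M(t) = F₁/k + (M₀ − F₁/k)·e^(−kt).
F₁/k = 34.66/2.017×10^-6 = 1.7183×10^7 mol; kt = 2.017×10^-6 × 593000 = 1.196, e^(−kt) = 0.3023.
M(593000) = 1.7183×10^7 + (9.320×10^6 − 1.7183×10^7) × 0.3023 = 1.7183×10^7 − 2.377×10^6 = 1.4805×10^7 mol.

1.48×10^7 mol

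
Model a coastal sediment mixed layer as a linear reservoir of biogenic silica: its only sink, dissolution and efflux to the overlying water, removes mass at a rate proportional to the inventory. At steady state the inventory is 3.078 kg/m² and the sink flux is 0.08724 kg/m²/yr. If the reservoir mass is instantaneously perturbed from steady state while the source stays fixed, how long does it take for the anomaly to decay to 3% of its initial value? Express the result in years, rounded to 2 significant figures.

120 yr

For a linear reservoir the anomaly decays as exp(−t/τ) with τ = M/F = 3.078/0.08724 = 35.28 yr.
exp(−t/τ) = 0.03 ⇒ t = −τ ln(0.03) = 35.28 × 3.507 = 123.7 yr.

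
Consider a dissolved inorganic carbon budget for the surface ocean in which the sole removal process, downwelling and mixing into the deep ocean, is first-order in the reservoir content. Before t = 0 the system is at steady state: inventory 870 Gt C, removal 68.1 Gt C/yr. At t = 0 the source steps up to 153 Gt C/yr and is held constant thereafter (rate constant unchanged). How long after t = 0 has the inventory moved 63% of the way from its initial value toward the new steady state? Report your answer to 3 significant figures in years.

τ = M₀/F₀ = 870/68.1 = 12.78 yr.
The remaining gap fraction is e^(−t/τ); 63% covered ⇒ e^(−t/τ) = 0.370.
t = −τ ln(0.370) = 12.78 × 0.9943 = 12.70 yr.

12.7 yr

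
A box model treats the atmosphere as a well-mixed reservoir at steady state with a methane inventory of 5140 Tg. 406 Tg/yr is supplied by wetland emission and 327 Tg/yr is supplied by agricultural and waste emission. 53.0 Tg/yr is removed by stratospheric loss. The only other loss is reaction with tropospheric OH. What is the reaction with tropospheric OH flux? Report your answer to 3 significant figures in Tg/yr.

At steady state ΣF_in = ΣF_out.
ΣF_in = 406 + 327 = 733.00 Tg/yr.
Reaction with tropospheric OH flux = ΣF_in − (53.0) = 733.00 − 53.00 = 680.0 Tg/yr.

680 Tg/yr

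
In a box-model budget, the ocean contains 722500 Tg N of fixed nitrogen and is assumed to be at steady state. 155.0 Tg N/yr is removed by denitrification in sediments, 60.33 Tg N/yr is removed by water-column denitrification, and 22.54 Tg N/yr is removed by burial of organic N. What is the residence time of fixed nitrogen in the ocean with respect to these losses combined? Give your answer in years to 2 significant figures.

3000 yr

Total removal = 155.0 + 60.33 + 22.54 = 237.87 Tg N/yr.
τ = M / ΣF_out = 722500 / 237.87 = 3037 yr.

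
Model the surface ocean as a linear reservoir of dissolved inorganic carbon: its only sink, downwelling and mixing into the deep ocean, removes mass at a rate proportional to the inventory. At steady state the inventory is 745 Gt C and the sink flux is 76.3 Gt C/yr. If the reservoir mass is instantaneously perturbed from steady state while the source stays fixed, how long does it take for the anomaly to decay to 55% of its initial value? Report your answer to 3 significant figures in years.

5.84 yr

For a linear reservoir the anomaly decays as exp(−t/τ) with τ = M/F = 745/76.3 = 9.764 yr.
exp(−t/τ) = 0.55 ⇒ t = −τ ln(0.55) = 9.764 × 0.5978 = 5.837 yr.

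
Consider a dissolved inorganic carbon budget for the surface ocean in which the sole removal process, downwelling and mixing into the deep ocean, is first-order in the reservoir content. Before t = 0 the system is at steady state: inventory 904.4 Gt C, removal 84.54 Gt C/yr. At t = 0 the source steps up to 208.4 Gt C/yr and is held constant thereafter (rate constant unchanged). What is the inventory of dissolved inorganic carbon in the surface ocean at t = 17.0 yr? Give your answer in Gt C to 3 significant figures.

1960 Gt C

τ = M₀/F₀ = 904.4/84.54 = 10.70 yr; rate constant k = 1/τ.
New steady state M_∞ = F₁/k = F₁·τ = 208.4 × 10.70 = 2229.4 Gt C.
M(t) = M_∞ + (M₀ − M_∞)·e^(−t/τ); t/τ = 17.0/10.70 = 1.589, so e^(−t/τ) = 0.2041.
M(t) = 2229.4 − 1325 × 0.2041 = 1959.0 Gt C.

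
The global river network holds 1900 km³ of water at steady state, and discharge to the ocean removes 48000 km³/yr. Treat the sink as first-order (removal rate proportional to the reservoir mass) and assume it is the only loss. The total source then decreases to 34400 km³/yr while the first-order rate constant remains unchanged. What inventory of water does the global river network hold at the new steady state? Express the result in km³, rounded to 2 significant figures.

Rate constant k = F/M = 48000 / 1900 = 25.26 yr⁻¹.
At the new steady state, source = k·M_new ⇒ M_new = 34400 / 25.26 = 1362 km³.
(Equivalently M_new = M × F_new/F_old = 1900 × 34400/48000.)

1400 km³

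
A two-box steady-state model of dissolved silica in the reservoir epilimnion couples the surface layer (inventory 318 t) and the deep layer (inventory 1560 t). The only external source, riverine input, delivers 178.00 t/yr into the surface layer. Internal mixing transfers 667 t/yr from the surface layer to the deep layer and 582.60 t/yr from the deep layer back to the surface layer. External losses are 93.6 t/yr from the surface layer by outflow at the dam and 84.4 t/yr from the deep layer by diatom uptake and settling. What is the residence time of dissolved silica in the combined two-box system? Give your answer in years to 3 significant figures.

Residence time in the combined system uses the total inventory and the total *external* removal — internal exchanges between the two boxes cancel.
M_total = 318 + 1560 = 1878.0 t.
ΣF_external_out = 93.6 + 84.4 = 178.00 t/yr.
τ = M_total / ΣF_ext = 1878.0 / 178.00 = 10.55 yr.

10.6 yr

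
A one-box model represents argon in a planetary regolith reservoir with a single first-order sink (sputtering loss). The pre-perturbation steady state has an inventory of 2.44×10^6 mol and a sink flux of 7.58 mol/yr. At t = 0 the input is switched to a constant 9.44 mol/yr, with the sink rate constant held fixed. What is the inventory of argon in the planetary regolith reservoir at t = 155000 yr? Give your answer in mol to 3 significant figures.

The sink rate constant is k = F₀/M₀ = 7.58/2.44×10^6 = 3.107×10^-6 yr⁻¹.
Solving dM/dt = F₁ − kM with M(0) = M₀ gives M(t) = F₁/k + (M₀ − F₁/k)·e^(−kt).
F₁/k = 9.44/3.107×10^-6 = 3.0387×10^6 mol; kt = 3.107×10^-6 × 155000 = 0.4815, e^(−kt) = 0.6178.
M(155000) = 3.0387×10^6 + (2.44×10^6 − 3.0387×10^6) × 0.6178 = 3.0387×10^6 − 369900 = 2.6688×10^6 mol.

2.67×10^6 mol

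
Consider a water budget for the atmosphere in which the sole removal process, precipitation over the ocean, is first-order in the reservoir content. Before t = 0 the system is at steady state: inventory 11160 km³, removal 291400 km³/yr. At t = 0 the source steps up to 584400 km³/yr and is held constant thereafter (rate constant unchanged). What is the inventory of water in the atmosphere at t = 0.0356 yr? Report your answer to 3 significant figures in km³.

18000 km³

The sink rate constant is k = F₀/M₀ = 291400/11160 = 26.11 yr⁻¹.
Solving dM/dt = F₁ − kM with M(0) = M₀ gives M(t) = F₁/k + (M₀ − F₁/k)·e^(−kt).
F₁/k = 584400/26.11 = 22381 km³; kt = 26.11 × 0.0356 = 0.9296, e^(−kt) = 0.3947.
M(0.0356) = 22381 + (11160 − 22381) × 0.3947 = 22381 − 4429 = 17952 km³.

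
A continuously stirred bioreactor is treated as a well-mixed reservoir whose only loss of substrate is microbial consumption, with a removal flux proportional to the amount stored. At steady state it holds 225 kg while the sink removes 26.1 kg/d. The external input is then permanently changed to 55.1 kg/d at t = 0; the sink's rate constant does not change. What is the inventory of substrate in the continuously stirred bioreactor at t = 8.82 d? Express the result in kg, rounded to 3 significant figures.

385 kg

τ = M₀/F₀ = 225/26.1 = 8.621 d; rate constant k = 1/τ.
New steady state M_∞ = F₁/k = F₁·τ = 55.1 × 8.621 = 475.00 kg.
M(t) = M_∞ + (M₀ − M_∞)·e^(−t/τ); t/τ = 8.82/8.621 = 1.023, so e^(−t/τ) = 0.3595.
M(t) = 475.00 − 250.0 × 0.3595 = 385.13 kg.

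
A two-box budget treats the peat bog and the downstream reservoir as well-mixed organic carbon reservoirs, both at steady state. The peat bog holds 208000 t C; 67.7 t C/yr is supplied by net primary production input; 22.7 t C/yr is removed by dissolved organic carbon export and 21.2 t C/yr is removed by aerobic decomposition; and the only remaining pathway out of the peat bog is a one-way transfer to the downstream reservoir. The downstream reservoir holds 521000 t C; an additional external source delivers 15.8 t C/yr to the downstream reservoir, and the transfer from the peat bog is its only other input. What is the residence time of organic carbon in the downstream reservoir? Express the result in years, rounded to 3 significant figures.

Balance the peat bog: ΣF_in = 67.700 t C/yr.
Transfer to the downstream reservoir = ΣF_in − (22.7 + 21.2) = 23.800 t C/yr.
Total input to the downstream reservoir = 23.800 + 15.8 = 39.600 t C/yr; at steady state this equals its total output.
τ = M / F = 521000 / 39.600 = 13160 yr.

13200 yr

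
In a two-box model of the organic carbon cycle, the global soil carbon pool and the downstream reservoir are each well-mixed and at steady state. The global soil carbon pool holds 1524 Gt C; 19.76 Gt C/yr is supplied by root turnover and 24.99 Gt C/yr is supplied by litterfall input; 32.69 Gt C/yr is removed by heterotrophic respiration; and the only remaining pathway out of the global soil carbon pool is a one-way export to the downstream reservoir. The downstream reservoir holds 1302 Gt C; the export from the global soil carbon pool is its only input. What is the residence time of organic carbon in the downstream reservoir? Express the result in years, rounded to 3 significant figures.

108 yr

Balance the global soil carbon pool: ΣF_in = 19.76 + 24.99 = 44.750 Gt C/yr.
Export to the downstream reservoir = ΣF_in − (32.69) = 12.060 Gt C/yr.
At steady state the output of the downstream reservoir equals its input, 12.060 Gt C/yr.
τ = M / F = 1302 / 12.060 = 108.0 yr.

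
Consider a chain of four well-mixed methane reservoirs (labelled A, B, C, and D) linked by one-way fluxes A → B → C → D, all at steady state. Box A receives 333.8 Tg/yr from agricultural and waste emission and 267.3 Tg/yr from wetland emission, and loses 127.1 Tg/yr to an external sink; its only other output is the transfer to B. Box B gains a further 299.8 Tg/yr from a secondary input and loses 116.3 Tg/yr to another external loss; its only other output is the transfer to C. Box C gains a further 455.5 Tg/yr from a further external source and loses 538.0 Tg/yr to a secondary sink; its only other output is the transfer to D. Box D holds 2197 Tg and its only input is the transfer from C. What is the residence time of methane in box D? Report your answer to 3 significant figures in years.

3.82 yr

Box A: F(A→B) = (333.8 + 267.3) − 127.1 = 474.00 Tg/yr.
Box B: F(B→C) = (474.00 + 299.8) − 116.3 = 657.50 Tg/yr.
Box C: F(C→D) = (657.50 + 455.5) − 538.0 = 575.00 Tg/yr.
Box D throughput = its input = 575.00 Tg/yr; τ = 2197 / 575.00 = 3.821 yr.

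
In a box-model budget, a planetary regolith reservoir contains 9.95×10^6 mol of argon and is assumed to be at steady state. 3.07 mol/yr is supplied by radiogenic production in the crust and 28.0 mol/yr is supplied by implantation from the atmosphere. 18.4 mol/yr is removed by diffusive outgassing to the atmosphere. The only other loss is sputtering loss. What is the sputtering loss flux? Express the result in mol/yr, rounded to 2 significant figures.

13 mol/yr

At steady state ΣF_in = ΣF_out.
ΣF_in = 3.07 + 28.0 = 31.070 mol/yr.
Sputtering loss flux = ΣF_in − (18.4) = 31.070 − 18.40 = 12.67 mol/yr.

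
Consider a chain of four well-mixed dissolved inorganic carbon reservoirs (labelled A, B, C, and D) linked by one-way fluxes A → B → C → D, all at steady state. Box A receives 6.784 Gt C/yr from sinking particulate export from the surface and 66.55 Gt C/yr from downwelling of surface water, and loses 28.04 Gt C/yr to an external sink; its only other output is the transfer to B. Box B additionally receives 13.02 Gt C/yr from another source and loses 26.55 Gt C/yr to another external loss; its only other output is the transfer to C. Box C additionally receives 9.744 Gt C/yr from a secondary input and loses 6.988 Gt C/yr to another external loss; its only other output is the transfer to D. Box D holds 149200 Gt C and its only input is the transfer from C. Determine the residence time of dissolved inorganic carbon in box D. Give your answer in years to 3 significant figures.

Box A: F(A→B) = (6.784 + 66.55) − 28.04 = 45.294 Gt C/yr.
Box B: F(B→C) = (45.294 + 13.02) − 26.55 = 31.764 Gt C/yr.
Box C: F(C→D) = (31.764 + 9.744) − 6.988 = 34.520 Gt C/yr.
Box D throughput = its input = 34.520 Gt C/yr; τ = 149200 / 34.520 = 4322 yr.

4320 yr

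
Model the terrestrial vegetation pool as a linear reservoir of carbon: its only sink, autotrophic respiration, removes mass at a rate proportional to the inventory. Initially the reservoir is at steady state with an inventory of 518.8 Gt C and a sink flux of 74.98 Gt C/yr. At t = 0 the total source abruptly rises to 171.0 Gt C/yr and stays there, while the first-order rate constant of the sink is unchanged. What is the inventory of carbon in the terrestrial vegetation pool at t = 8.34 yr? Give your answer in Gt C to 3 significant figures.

984 Gt C

The sink rate constant is k = F₀/M₀ = 74.98/518.8 = 0.1445 yr⁻¹.
Solving dM/dt = F₁ − kM with M(0) = M₀ gives M(t) = F₁/k + (M₀ − F₁/k)·e^(−kt).
F₁/k = 171.0/0.1445 = 1183.2 Gt C; kt = 0.1445 × 8.34 = 1.205, e^(−kt) = 0.2996.
M(8.34) = 1183.2 + (518.8 − 1183.2) × 0.2996 = 1183.2 − 199.0 = 984.14 Gt C.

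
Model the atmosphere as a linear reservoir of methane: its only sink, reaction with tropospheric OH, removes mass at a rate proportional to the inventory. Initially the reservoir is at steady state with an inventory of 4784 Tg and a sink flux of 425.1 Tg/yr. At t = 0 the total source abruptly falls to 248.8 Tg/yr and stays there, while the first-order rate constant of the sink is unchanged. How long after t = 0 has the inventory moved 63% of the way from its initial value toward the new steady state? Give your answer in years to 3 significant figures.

τ = M₀/F₀ = 4784/425.1 = 11.25 yr.
The remaining gap fraction is e^(−t/τ); 63% covered ⇒ e^(−t/τ) = 0.370.
t = −τ ln(0.370) = 11.25 × 0.9943 = 11.19 yr.

11.2 yr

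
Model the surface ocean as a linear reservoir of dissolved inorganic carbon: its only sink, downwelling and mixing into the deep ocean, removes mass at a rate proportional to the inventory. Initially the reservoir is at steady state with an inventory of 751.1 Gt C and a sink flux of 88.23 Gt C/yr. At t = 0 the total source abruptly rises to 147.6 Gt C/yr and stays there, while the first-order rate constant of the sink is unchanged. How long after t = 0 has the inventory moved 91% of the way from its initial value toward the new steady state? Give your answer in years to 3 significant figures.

20.5 yr

τ = M₀/F₀ = 751.1/88.23 = 8.513 yr.
The remaining gap fraction is e^(−t/τ); 91% covered ⇒ e^(−t/τ) = 0.0900.
t = −τ ln(0.0900) = 8.513 × 2.408 = 20.50 yr.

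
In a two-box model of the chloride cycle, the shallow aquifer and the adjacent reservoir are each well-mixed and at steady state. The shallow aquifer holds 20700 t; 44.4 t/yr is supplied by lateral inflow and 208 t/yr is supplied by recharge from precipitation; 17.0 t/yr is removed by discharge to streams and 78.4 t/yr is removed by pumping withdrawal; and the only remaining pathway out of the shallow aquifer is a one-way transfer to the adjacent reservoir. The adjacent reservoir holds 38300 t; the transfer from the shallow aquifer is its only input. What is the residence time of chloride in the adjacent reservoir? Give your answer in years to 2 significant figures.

240 yr

Balance the shallow aquifer: ΣF_in = 44.4 + 208 = 252.40 t/yr.
Transfer to the adjacent reservoir = ΣF_in − (17.0 + 78.4) = 157.00 t/yr.
At steady state the output of the adjacent reservoir equals its input, 157.00 t/yr.
τ = M / F = 38300 / 157.00 = 243.9 yr.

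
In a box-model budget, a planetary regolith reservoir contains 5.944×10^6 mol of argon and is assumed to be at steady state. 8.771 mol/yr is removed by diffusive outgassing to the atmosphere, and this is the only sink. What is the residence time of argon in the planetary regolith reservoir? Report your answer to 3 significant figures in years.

τ = M / F = 5.944×10^6 / 8.771 = 677700 yr.

678000 yr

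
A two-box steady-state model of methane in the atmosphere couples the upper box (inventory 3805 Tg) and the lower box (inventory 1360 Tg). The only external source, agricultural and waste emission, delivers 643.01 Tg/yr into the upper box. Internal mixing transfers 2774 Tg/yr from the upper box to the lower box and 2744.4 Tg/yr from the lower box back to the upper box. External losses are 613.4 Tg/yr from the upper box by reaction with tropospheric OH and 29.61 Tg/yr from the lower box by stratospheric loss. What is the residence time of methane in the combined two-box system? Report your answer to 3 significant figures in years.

Residence time in the combined system uses the total inventory and the total *external* removal — internal exchanges between the two boxes cancel.
M_total = 3805 + 1360 = 5165.0 Tg.
ΣF_external_out = 613.4 + 29.61 = 643.01 Tg/yr.
τ = M_total / ΣF_ext = 5165.0 / 643.01 = 8.033 yr.

8.03 yr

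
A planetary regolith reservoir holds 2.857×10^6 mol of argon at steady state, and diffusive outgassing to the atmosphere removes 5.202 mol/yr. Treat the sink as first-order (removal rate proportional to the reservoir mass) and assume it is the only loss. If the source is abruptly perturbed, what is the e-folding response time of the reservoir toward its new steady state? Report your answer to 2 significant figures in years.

For a linear reservoir the response time equals the residence time τ = M/F.
τ = 2.857×10^6 / 5.202 = 549200 yr.

550000 yr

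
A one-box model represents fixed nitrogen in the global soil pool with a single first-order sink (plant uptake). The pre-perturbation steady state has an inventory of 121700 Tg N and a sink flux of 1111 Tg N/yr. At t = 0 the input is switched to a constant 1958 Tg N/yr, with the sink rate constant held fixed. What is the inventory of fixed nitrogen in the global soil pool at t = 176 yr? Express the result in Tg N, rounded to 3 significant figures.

196000 Tg N

τ = M₀/F₀ = 121700/1111 = 109.5 yr; rate constant k = 1/τ.
New steady state M_∞ = F₁/k = F₁·τ = 1958 × 109.5 = 214480 Tg N.
M(t) = M_∞ + (M₀ − M_∞)·e^(−t/τ); t/τ = 176/109.5 = 1.607, so e^(−t/τ) = 0.2005.
M(t) = 214480 − 92780 × 0.2005 = 195870 Tg N.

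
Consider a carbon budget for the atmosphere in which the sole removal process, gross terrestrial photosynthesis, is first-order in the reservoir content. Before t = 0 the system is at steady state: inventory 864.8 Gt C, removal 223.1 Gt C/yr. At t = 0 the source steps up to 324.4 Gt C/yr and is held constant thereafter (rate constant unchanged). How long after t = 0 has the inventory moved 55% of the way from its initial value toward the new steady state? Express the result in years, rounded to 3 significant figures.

τ = M₀/F₀ = 864.8/223.1 = 3.876 yr.
The remaining gap fraction is e^(−t/τ); 55% covered ⇒ e^(−t/τ) = 0.450.
t = −τ ln(0.450) = 3.876 × 0.7985 = 3.095 yr.

3.10 yr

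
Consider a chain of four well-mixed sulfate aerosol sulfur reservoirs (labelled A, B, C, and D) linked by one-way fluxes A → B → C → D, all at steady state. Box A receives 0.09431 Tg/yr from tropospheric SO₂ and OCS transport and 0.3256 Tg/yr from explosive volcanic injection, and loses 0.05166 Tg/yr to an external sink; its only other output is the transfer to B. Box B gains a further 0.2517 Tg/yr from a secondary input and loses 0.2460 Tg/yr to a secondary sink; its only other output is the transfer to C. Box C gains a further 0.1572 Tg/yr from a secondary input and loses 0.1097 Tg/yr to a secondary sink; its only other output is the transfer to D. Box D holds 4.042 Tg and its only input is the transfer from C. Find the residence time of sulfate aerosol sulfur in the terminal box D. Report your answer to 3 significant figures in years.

9.59 yr

Box A: F(A→B) = (0.09431 + 0.3256) − 0.05166 = 0.36825 Tg/yr.
Box B: F(B→C) = (0.36825 + 0.2517) − 0.2460 = 0.37395 Tg/yr.
Box C: F(C→D) = (0.37395 + 0.1572) − 0.1097 = 0.42145 Tg/yr.
Box D throughput = its input = 0.42145 Tg/yr; τ = 4.042 / 0.42145 = 9.591 yr.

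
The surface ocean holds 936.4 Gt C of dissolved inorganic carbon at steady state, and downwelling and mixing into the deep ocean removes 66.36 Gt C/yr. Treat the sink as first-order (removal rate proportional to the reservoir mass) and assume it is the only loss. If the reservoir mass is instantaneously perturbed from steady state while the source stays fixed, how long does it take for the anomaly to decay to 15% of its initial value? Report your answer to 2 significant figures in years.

27 yr

For a linear reservoir the anomaly decays as exp(−t/τ) with τ = M/F = 936.4/66.36 = 14.11 yr.
exp(−t/τ) = 0.15 ⇒ t = −τ ln(0.15) = 14.11 × 1.897 = 26.77 yr.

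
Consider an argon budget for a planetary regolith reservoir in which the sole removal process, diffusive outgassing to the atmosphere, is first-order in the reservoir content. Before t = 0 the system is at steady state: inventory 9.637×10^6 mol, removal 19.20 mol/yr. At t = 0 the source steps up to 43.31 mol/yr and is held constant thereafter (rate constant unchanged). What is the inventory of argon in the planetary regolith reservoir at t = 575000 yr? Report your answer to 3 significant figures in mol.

Residence time τ = M₀/F₀ = 501900 yr. The eventual steady state is M_∞ = M₀·(F₁/F₀) = 9.637×10^6 × 43.31/19.20 = 2.1738×10^7 mol.
The anomaly ΔM(t) = M(t) − M_∞ decays as ΔM₀·e^(−t/τ) with ΔM₀ = 9.637×10^6 − 2.1738×10^7 = −1.210×10^7 mol.
At t = 575000 yr, e^(−t/τ) = e^(−1.146) = 0.3180, so ΔM = −3.849×10^6 mol and M = 2.1738×10^7 − 3.849×10^6 = 1.7890×10^7 mol.

1.79×10^7 mol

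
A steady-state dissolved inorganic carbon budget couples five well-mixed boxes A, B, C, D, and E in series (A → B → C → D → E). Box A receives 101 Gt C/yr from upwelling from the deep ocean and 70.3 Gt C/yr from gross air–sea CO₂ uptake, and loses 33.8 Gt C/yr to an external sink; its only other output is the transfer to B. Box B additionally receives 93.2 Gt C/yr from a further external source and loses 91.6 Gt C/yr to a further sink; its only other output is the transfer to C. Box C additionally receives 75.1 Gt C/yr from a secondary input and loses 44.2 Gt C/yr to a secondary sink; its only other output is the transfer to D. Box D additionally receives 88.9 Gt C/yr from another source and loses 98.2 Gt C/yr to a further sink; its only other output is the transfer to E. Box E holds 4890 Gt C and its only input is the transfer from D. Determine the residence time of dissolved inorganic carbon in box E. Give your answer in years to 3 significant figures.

Box A: F(A→B) = (101 + 70.3) − 33.8 = 137.50 Gt C/yr.
Box B: F(B→C) = (137.50 + 93.2) − 91.6 = 139.10 Gt C/yr.
Box C: F(C→D) = (139.10 + 75.1) − 44.2 = 170.00 Gt C/yr.
Box D: F(D→E) = (170.00 + 88.9) − 98.2 = 160.70 Gt C/yr.
Box E throughput = its input = 160.70 Gt C/yr; τ = 4890 / 160.70 = 30.43 yr.

30.4 yr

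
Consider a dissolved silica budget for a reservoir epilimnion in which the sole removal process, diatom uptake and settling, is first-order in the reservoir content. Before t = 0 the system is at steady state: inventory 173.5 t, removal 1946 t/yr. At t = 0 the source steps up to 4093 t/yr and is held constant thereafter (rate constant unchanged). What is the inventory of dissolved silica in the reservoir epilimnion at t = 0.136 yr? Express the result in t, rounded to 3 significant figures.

The sink rate constant is k = F₀/M₀ = 1946/173.5 = 11.22 yr⁻¹.
Solving dM/dt = F₁ − kM with M(0) = M₀ gives M(t) = F₁/k + (M₀ − F₁/k)·e^(−kt).
F₁/k = 4093/11.22 = 364.92 t; kt = 11.22 × 0.136 = 1.525, e^(−kt) = 0.2175.
M(0.136) = 364.92 + (173.5 − 364.92) × 0.2175 = 364.92 − 41.64 = 323.28 t.

323 t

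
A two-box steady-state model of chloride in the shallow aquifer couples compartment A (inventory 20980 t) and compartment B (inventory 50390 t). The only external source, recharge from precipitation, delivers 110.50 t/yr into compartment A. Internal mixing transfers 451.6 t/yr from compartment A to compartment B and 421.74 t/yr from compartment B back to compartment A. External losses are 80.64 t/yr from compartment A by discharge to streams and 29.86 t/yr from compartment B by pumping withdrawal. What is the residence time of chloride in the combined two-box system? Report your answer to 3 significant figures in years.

Residence time in the combined system uses the total inventory and the total *external* removal — internal exchanges between the two boxes cancel.
M_total = 20980 + 50390 = 71370 t.
ΣF_external_out = 80.64 + 29.86 = 110.50 t/yr.
τ = M_total / ΣF_ext = 71370 / 110.50 = 645.9 yr.

646 yr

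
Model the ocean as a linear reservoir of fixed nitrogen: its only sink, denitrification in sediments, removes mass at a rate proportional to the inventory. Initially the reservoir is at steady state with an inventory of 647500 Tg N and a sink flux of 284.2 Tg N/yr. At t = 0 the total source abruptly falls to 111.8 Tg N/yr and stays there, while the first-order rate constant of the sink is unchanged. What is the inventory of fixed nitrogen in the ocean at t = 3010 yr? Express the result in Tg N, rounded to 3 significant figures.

360000 Tg N

The sink rate constant is k = F₀/M₀ = 284.2/647500 = 0.0004389 yr⁻¹.
Solving dM/dt = F₁ − kM with M(0) = M₀ gives M(t) = F₁/k + (M₀ − F₁/k)·e^(−kt).
F₁/k = 111.8/0.0004389 = 254720 Tg N; kt = 0.0004389 × 3010 = 1.321, e^(−kt) = 0.2668.
M(3010) = 254720 + (647500 − 254720) × 0.2668 = 254720 + 104800 = 359520 Tg N.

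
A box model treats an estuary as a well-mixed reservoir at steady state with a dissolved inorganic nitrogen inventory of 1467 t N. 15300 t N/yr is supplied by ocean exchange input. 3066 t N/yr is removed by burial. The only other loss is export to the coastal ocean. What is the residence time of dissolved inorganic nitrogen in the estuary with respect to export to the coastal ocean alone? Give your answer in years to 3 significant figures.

0.120 yr

At steady state ΣF_in = ΣF_out.
ΣF_in = 15300 t N/yr.
Export to the coastal ocean flux = ΣF_in − (3066) = 15300 − 3066 = 12230 t N/yr.
τ = M / F = 1467 / 12230 = 0.1199 yr.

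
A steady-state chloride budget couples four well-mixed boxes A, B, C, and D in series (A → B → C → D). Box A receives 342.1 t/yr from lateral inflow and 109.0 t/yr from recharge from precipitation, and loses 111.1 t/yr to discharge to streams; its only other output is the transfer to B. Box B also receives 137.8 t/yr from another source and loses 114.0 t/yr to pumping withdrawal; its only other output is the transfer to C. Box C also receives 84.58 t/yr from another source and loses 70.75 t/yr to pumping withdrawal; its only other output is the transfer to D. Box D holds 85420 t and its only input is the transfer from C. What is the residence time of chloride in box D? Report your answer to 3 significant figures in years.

Box A: F(A→B) = (342.1 + 109.0) − 111.1 = 340.00 t/yr.
Box B: F(B→C) = (340.00 + 137.8) − 114.0 = 363.80 t/yr.
Box C: F(C→D) = (363.80 + 84.58) − 70.75 = 377.63 t/yr.
Box D throughput = its input = 377.63 t/yr; τ = 85420 / 377.63 = 226.2 yr.

226 yr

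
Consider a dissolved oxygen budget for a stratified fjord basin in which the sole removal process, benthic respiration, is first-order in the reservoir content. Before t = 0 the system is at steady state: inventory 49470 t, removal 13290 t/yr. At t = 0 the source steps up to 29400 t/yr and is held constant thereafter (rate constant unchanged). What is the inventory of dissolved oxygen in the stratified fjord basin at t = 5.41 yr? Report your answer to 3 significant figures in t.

95400 t

τ = M₀/F₀ = 49470/13290 = 3.722 yr; rate constant k = 1/τ.
New steady state M_∞ = F₁/k = F₁·τ = 29400 × 3.722 = 109440 t.
M(t) = M_∞ + (M₀ − M_∞)·e^(−t/τ); t/τ = 5.41/3.722 = 1.453, so e^(−t/τ) = 0.2338.
M(t) = 109440 − 59970 × 0.2338 = 95418 t.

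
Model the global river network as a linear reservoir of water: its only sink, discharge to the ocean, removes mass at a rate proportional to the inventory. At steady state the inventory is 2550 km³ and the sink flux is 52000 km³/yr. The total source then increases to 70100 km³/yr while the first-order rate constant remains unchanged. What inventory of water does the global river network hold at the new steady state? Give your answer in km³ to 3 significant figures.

Rate constant k = F/M = 52000 / 2550 = 20.39 yr⁻¹.
At the new steady state, source = k·M_new ⇒ M_new = 70100 / 20.39 = 3438 km³.
(Equivalently M_new = M × F_new/F_old = 2550 × 70100/52000.)

3440 km³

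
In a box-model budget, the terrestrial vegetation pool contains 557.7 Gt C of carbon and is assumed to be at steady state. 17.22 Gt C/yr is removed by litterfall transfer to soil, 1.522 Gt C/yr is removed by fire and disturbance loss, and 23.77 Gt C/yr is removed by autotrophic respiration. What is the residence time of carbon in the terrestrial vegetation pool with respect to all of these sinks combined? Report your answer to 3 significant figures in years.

13.1 yr

Total removal flux = 17.22 + 1.522 + 23.77 = 42.512 Gt C/yr.
τ = M / ΣF_out = 557.7 / 42.512 = 13.12 yr.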